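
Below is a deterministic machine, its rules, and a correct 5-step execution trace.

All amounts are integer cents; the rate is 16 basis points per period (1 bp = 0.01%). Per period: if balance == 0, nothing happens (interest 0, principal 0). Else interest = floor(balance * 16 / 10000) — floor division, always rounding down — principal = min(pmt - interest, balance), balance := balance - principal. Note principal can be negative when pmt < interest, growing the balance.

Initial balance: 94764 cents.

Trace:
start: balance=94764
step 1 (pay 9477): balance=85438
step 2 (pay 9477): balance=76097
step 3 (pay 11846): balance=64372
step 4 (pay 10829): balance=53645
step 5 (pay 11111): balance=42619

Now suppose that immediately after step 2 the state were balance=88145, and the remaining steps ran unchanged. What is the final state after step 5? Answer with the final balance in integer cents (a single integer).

state after step 2 := balance=88145
step 3 (pay 11846): balance=76440
step 4 (pay 10829): balance=65733
step 5 (pay 11111): balance=54727

54727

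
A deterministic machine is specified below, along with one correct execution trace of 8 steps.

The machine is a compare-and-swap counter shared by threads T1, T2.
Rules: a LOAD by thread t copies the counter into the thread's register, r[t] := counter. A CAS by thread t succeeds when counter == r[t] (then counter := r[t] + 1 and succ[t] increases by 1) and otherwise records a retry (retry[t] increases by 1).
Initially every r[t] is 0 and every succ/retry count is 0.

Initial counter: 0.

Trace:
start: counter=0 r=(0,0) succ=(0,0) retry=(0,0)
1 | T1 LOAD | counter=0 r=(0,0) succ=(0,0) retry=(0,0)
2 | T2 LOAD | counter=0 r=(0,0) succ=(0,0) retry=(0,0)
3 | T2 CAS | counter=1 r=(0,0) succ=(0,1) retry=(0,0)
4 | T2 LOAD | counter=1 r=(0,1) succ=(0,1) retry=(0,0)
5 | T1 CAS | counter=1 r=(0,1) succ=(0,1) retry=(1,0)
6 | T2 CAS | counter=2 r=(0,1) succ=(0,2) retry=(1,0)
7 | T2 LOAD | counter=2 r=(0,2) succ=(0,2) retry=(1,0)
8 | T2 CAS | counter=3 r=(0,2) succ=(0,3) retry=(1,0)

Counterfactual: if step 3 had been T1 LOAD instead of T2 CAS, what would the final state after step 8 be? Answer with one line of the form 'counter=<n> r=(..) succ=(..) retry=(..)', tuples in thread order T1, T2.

counter=2 r=(0,1) succ=(1,1) retry=(0,1)

(re-executing from step 3 with the substitution; state before step 3: counter=0 r=(0,0) succ=(0,0) retry=(0,0))
3 | T1 LOAD | counter=0 r=(0,0) succ=(0,0) retry=(0,0)
4 | T2 LOAD | counter=0 r=(0,0) succ=(0,0) retry=(0,0)
5 | T1 CAS | counter=1 r=(0,0) succ=(1,0) retry=(0,0)
6 | T2 CAS | counter=1 r=(0,0) succ=(1,0) retry=(0,1)
7 | T2 LOAD | counter=1 r=(0,1) succ=(1,0) retry=(0,1)
8 | T2 CAS | counter=2 r=(0,1) succ=(1,1) retry=(0,1)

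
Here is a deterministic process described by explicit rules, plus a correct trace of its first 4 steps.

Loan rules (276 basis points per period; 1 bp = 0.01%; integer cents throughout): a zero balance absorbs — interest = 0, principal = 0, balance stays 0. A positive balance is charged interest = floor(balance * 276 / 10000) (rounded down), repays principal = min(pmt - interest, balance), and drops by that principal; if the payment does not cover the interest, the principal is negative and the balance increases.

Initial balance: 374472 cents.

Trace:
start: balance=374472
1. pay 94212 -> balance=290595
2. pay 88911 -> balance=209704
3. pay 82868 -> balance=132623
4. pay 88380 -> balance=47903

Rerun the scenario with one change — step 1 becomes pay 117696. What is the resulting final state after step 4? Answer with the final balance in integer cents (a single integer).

22420

(re-executing from step 1 with the substitution; state before step 1: balance=374472)
1. pay 117696 -> balance=267111
2. pay 88911 -> balance=185572
3. pay 82868 -> balance=107825
4. pay 88380 -> balance=22420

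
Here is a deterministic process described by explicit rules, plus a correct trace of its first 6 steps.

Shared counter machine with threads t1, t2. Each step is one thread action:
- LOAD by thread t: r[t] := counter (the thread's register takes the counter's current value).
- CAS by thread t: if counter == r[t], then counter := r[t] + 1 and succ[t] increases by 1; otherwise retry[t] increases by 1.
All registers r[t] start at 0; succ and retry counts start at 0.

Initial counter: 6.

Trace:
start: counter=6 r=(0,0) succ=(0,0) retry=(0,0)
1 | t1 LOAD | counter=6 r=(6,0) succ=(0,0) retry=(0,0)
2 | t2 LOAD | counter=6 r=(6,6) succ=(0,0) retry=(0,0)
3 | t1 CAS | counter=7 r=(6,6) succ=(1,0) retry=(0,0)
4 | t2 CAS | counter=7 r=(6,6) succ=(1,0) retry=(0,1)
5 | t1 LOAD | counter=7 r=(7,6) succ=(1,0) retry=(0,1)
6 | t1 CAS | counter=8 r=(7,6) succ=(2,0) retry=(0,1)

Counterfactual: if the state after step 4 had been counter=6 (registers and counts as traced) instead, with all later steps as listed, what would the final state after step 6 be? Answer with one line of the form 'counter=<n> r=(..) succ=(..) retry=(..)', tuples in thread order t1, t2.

state after step 4 := counter=6 r=(6,6) succ=(1,0) retry=(0,1)
5 | t1 LOAD | counter=6 r=(6,6) succ=(1,0) retry=(0,1)
6 | t1 CAS | counter=7 r=(6,6) succ=(2,0) retry=(0,1)

counter=7 r=(6,6) succ=(2,0) retry=(0,1)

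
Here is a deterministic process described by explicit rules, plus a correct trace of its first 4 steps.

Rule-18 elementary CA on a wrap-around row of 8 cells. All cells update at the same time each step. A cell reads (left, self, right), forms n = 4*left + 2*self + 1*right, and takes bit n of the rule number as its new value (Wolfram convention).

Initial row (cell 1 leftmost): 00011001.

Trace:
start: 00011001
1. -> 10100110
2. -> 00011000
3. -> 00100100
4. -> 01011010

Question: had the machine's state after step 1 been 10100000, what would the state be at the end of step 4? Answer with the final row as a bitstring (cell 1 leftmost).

00000000

state after step 1 := 10100000
2. -> 00010001
3. -> 10101010
4. -> 00000000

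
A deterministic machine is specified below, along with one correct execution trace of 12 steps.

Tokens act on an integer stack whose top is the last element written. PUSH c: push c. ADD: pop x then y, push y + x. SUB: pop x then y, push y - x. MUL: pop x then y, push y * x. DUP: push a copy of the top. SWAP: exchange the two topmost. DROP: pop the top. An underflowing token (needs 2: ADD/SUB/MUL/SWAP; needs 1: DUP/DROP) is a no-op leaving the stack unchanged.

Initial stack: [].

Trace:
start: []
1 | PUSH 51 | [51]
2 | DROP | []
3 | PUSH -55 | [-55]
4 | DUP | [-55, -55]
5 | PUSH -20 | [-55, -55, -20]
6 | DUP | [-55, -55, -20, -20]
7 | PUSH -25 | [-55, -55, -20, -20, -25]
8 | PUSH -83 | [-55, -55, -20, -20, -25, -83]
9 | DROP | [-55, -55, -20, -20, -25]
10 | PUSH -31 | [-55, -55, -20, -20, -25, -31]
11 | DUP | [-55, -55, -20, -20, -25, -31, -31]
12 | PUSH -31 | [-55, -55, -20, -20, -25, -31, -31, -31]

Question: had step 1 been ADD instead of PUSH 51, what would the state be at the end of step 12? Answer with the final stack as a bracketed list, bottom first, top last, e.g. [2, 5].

[-55, -55, -20, -20, -25, -31, -31, -31]

(re-executing from step 1 with the substitution; state before step 1: [])
1 | ADD | []
2 | DROP | []
3 | PUSH -55 | [-55]
4 | DUP | [-55, -55]
5 | PUSH -20 | [-55, -55, -20]
6 | DUP | [-55, -55, -20, -20]
7 | PUSH -25 | [-55, -55, -20, -20, -25]
8 | PUSH -83 | [-55, -55, -20, -20, -25, -83]
9 | DROP | [-55, -55, -20, -20, -25]
10 | PUSH -31 | [-55, -55, -20, -20, -25, -31]
11 | DUP | [-55, -55, -20, -20, -25, -31, -31]
12 | PUSH -31 | [-55, -55, -20, -20, -25, -31, -31, -31]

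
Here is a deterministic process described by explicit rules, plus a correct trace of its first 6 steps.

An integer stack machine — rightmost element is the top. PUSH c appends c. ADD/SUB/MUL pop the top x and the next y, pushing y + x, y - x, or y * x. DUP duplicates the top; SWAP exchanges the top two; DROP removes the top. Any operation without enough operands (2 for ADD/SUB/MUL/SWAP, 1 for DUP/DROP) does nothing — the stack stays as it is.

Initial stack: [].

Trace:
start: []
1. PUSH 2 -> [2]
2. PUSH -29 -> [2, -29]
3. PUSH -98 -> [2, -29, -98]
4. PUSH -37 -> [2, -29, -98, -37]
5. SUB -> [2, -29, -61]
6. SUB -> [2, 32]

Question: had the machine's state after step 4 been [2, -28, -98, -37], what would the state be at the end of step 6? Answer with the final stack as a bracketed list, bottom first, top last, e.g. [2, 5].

[2, 33]

state after step 4 := [2, -28, -98, -37]
5. SUB -> [2, -28, -61]
6. SUB -> [2, 33]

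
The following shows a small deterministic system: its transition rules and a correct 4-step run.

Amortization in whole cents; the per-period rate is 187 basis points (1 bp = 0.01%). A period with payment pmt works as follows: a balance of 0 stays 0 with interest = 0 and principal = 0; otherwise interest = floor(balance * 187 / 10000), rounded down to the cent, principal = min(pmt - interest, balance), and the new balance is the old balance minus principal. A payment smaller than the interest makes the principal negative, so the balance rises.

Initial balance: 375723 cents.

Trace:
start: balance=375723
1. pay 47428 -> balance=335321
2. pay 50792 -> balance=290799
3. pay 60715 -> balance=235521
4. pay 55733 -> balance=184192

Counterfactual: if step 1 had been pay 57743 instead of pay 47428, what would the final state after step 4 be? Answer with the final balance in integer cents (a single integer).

(re-executing from step 1 with the substitution; state before step 1: balance=375723)
1. pay 57743 -> balance=325006
2. pay 50792 -> balance=280291
3. pay 60715 -> balance=224817
4. pay 55733 -> balance=173288

173288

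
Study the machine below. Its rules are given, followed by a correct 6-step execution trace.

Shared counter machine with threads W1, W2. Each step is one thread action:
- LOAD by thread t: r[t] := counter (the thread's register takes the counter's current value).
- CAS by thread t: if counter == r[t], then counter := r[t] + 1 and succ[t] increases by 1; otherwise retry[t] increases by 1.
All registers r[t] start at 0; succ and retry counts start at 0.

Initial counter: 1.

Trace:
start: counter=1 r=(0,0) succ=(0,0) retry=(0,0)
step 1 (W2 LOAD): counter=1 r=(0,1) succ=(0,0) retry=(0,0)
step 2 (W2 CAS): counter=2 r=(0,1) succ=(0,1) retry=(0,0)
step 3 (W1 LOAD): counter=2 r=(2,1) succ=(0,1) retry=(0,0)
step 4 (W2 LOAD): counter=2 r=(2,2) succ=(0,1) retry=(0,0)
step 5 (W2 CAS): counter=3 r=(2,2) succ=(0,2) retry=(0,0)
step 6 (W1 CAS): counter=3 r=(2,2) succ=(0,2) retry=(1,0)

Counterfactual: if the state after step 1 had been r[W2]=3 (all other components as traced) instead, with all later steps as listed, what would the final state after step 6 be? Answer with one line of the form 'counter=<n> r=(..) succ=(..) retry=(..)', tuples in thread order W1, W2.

counter=2 r=(1,1) succ=(0,1) retry=(1,1)

state after step 1 := counter=1 r=(0,3) succ=(0,0) retry=(0,0)
step 2 (W2 CAS): counter=1 r=(0,3) succ=(0,0) retry=(0,1)
step 3 (W1 LOAD): counter=1 r=(1,3) succ=(0,0) retry=(0,1)
step 4 (W2 LOAD): counter=1 r=(1,1) succ=(0,0) retry=(0,1)
step 5 (W2 CAS): counter=2 r=(1,1) succ=(0,1) retry=(0,1)
step 6 (W1 CAS): counter=2 r=(1,1) succ=(0,1) retry=(1,1)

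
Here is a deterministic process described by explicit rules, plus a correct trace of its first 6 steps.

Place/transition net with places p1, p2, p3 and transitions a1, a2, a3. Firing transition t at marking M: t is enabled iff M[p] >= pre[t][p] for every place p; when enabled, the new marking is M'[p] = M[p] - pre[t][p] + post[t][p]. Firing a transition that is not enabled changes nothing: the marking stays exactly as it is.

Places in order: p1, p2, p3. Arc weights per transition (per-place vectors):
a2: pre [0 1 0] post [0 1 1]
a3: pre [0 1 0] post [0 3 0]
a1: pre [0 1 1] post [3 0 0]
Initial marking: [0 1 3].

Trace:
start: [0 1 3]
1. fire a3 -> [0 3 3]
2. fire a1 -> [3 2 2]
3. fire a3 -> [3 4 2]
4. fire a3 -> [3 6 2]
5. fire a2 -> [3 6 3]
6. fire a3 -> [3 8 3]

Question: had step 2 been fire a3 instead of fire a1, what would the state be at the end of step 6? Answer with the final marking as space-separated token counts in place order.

0 11 4

(re-executing from step 2 with the substitution; state before step 2: [0 3 3])
2. fire a3 -> [0 5 3]
3. fire a3 -> [0 7 3]
4. fire a3 -> [0 9 3]
5. fire a2 -> [0 9 4]
6. fire a3 -> [0 11 4]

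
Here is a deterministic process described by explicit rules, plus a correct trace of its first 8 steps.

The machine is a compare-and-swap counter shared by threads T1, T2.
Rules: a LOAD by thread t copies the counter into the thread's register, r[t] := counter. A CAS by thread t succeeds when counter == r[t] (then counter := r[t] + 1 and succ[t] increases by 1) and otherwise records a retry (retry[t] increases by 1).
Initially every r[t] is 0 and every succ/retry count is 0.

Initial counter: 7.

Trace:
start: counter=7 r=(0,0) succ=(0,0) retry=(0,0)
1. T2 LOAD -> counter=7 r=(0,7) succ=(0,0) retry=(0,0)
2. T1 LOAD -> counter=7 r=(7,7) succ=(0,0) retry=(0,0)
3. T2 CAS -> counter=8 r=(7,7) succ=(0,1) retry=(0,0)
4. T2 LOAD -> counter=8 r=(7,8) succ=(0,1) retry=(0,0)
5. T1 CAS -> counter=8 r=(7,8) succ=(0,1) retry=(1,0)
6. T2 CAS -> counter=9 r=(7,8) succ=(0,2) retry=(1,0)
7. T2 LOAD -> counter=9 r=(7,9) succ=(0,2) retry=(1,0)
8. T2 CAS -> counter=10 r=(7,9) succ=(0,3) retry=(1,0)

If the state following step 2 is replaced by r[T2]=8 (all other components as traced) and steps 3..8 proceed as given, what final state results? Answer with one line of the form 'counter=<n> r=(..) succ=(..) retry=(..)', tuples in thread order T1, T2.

counter=9 r=(7,8) succ=(1,1) retry=(0,2)

state after step 2 := counter=7 r=(7,8) succ=(0,0) retry=(0,0)
3. T2 CAS -> counter=7 r=(7,8) succ=(0,0) retry=(0,1)
4. T2 LOAD -> counter=7 r=(7,7) succ=(0,0) retry=(0,1)
5. T1 CAS -> counter=8 r=(7,7) succ=(1,0) retry=(0,1)
6. T2 CAS -> counter=8 r=(7,7) succ=(1,0) retry=(0,2)
7. T2 LOAD -> counter=8 r=(7,8) succ=(1,0) retry=(0,2)
8. T2 CAS -> counter=9 r=(7,8) succ=(1,1) retry=(0,2)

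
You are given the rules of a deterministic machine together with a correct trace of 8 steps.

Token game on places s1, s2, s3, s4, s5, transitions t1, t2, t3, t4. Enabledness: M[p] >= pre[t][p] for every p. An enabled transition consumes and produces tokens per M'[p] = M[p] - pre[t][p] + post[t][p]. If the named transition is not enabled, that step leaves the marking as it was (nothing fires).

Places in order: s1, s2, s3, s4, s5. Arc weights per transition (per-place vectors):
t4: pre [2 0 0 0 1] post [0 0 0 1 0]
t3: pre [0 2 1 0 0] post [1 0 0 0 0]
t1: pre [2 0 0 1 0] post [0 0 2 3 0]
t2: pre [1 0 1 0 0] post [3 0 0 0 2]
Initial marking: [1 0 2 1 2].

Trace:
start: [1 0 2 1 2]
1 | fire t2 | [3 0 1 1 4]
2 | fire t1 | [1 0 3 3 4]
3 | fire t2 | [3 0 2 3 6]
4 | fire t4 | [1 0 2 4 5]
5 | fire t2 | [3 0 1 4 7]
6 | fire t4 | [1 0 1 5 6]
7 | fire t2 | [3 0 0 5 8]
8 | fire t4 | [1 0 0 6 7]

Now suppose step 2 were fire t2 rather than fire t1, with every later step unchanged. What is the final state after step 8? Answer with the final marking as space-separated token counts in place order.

1 0 0 3 4

(re-executing from step 2 with the substitution; state before step 2: [3 0 1 1 4])
2 | fire t2 | [5 0 0 1 6]
3 | fire t2 | [5 0 0 1 6]
4 | fire t4 | [3 0 0 2 5]
5 | fire t2 | [3 0 0 2 5]
6 | fire t4 | [1 0 0 3 4]
7 | fire t2 | [1 0 0 3 4]
8 | fire t4 | [1 0 0 3 4]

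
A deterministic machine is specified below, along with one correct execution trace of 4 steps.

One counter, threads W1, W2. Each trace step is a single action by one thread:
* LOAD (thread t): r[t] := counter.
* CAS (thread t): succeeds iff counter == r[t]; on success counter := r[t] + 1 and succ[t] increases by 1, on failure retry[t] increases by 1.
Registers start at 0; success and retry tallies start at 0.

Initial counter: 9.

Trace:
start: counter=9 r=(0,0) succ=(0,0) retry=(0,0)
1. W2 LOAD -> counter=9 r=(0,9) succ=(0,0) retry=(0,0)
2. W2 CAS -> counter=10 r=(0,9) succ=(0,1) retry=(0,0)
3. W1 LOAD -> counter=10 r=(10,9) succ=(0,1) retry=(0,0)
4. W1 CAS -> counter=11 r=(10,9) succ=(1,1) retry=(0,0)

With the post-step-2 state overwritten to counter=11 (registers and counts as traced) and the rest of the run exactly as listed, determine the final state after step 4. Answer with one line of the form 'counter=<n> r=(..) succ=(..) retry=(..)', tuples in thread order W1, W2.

state after step 2 := counter=11 r=(0,9) succ=(0,1) retry=(0,0)
3. W1 LOAD -> counter=11 r=(11,9) succ=(0,1) retry=(0,0)
4. W1 CAS -> counter=12 r=(11,9) succ=(1,1) retry=(0,0)

counter=12 r=(11,9) succ=(1,1) retry=(0,0)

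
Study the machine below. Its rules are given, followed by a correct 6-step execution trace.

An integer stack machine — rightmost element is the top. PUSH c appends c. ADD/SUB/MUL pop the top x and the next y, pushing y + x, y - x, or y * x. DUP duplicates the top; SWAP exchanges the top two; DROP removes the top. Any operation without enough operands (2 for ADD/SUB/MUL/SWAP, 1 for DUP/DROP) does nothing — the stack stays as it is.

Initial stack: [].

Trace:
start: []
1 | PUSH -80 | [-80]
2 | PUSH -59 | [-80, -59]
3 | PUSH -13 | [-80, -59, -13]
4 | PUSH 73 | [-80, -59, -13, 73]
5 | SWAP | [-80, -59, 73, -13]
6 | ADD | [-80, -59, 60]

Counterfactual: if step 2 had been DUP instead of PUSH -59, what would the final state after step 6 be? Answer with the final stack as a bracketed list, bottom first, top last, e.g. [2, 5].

[-80, -80, 60]

(re-executing from step 2 with the substitution; state before step 2: [-80])
2 | DUP | [-80, -80]
3 | PUSH -13 | [-80, -80, -13]
4 | PUSH 73 | [-80, -80, -13, 73]
5 | SWAP | [-80, -80, 73, -13]
6 | ADD | [-80, -80, 60]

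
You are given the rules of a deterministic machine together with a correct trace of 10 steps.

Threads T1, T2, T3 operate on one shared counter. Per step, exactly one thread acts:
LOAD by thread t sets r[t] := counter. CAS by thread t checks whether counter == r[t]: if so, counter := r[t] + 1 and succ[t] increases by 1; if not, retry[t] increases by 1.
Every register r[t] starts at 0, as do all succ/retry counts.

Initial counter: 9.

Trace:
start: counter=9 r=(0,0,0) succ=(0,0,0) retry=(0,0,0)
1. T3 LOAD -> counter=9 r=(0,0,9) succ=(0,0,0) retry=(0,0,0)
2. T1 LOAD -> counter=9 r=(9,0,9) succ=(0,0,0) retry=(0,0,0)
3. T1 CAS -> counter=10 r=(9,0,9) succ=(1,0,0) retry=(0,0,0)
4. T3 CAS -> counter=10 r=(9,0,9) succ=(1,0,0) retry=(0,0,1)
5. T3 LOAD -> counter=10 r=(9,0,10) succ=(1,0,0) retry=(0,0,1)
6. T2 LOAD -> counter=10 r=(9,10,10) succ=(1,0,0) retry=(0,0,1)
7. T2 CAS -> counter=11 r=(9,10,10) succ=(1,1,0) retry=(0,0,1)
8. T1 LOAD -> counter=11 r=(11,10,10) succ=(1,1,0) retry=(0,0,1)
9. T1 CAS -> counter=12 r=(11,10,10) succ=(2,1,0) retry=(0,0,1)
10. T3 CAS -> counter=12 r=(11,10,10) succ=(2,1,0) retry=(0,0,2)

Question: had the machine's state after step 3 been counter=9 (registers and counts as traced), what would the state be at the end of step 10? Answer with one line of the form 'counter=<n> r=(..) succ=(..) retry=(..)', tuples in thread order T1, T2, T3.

counter=12 r=(11,10,10) succ=(2,1,1) retry=(0,0,1)

state after step 3 := counter=9 r=(9,0,9) succ=(1,0,0) retry=(0,0,0)
4. T3 CAS -> counter=10 r=(9,0,9) succ=(1,0,1) retry=(0,0,0)
5. T3 LOAD -> counter=10 r=(9,0,10) succ=(1,0,1) retry=(0,0,0)
6. T2 LOAD -> counter=10 r=(9,10,10) succ=(1,0,1) retry=(0,0,0)
7. T2 CAS -> counter=11 r=(9,10,10) succ=(1,1,1) retry=(0,0,0)
8. T1 LOAD -> counter=11 r=(11,10,10) succ=(1,1,1) retry=(0,0,0)
9. T1 CAS -> counter=12 r=(11,10,10) succ=(2,1,1) retry=(0,0,0)
10. T3 CAS -> counter=12 r=(11,10,10) succ=(2,1,1) retry=(0,0,1)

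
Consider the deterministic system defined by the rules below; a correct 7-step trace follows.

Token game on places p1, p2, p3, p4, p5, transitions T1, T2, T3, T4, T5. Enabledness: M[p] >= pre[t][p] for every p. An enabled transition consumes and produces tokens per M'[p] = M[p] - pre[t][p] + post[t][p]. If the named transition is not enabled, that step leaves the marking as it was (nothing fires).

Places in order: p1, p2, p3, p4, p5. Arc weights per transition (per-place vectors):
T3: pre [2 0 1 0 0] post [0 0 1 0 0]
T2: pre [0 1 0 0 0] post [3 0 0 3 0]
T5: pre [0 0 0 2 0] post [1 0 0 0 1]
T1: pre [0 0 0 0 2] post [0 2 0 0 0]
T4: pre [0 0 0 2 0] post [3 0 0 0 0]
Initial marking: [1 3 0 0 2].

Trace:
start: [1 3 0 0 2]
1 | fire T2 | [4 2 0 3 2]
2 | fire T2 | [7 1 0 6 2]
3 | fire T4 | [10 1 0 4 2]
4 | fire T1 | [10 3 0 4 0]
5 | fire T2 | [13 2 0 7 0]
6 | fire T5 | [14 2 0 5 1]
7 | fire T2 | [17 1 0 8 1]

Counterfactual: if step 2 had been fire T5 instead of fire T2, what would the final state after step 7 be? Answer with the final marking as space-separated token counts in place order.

12 2 0 5 2

(re-executing from step 2 with the substitution; state before step 2: [4 2 0 3 2])
2 | fire T5 | [5 2 0 1 3]
3 | fire T4 | [5 2 0 1 3]
4 | fire T1 | [5 4 0 1 1]
5 | fire T2 | [8 3 0 4 1]
6 | fire T5 | [9 3 0 2 2]
7 | fire T2 | [12 2 0 5 2]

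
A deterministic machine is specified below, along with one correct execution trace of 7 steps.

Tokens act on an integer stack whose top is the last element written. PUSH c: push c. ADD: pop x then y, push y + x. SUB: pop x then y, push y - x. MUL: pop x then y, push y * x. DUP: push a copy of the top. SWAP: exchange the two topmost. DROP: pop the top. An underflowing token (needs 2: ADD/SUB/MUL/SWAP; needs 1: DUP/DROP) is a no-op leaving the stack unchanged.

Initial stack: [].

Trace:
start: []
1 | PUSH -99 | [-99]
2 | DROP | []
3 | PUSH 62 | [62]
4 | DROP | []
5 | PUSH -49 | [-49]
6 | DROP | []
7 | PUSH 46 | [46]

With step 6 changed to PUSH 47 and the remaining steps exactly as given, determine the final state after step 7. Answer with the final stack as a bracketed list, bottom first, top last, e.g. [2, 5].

(re-executing from step 6 with the substitution; state before step 6: [-49])
6 | PUSH 47 | [-49, 47]
7 | PUSH 46 | [-49, 47, 46]

[-49, 47, 46]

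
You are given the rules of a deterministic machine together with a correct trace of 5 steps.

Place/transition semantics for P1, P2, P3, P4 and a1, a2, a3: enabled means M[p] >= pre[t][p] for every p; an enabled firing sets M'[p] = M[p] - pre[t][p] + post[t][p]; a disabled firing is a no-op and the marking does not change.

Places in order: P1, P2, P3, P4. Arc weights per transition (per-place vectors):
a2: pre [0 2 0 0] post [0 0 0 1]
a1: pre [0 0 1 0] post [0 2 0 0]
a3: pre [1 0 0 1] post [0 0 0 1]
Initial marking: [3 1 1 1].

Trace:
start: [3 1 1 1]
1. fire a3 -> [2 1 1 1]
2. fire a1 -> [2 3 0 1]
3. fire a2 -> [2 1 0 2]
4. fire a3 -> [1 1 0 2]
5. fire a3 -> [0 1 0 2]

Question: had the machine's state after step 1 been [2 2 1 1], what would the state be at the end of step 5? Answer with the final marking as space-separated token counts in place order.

0 2 0 2

state after step 1 := [2 2 1 1]
2. fire a1 -> [2 4 0 1]
3. fire a2 -> [2 2 0 2]
4. fire a3 -> [1 2 0 2]
5. fire a3 -> [0 2 0 2]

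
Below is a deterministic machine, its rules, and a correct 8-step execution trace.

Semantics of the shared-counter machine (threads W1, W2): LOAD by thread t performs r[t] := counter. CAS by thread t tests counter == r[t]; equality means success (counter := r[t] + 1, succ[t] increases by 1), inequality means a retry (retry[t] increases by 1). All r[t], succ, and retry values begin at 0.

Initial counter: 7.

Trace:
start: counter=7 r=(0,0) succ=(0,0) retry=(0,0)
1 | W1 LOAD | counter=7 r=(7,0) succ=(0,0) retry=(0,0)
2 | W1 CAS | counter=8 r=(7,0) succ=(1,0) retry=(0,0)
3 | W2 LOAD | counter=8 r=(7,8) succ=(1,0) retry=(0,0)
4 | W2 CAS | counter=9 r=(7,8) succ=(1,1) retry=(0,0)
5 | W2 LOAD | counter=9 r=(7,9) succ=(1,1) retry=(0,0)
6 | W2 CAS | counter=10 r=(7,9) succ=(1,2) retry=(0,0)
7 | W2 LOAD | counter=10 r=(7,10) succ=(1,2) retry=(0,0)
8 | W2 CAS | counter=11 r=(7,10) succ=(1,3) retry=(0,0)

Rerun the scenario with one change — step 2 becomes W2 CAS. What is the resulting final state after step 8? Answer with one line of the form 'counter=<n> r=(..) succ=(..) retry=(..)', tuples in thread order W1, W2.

counter=10 r=(7,9) succ=(0,3) retry=(0,1)

(re-executing from step 2 with the substitution; state before step 2: counter=7 r=(7,0) succ=(0,0) retry=(0,0))
2 | W2 CAS | counter=7 r=(7,0) succ=(0,0) retry=(0,1)
3 | W2 LOAD | counter=7 r=(7,7) succ=(0,0) retry=(0,1)
4 | W2 CAS | counter=8 r=(7,7) succ=(0,1) retry=(0,1)
5 | W2 LOAD | counter=8 r=(7,8) succ=(0,1) retry=(0,1)
6 | W2 CAS | counter=9 r=(7,8) succ=(0,2) retry=(0,1)
7 | W2 LOAD | counter=9 r=(7,9) succ=(0,2) retry=(0,1)
8 | W2 CAS | counter=10 r=(7,9) succ=(0,3) retry=(0,1)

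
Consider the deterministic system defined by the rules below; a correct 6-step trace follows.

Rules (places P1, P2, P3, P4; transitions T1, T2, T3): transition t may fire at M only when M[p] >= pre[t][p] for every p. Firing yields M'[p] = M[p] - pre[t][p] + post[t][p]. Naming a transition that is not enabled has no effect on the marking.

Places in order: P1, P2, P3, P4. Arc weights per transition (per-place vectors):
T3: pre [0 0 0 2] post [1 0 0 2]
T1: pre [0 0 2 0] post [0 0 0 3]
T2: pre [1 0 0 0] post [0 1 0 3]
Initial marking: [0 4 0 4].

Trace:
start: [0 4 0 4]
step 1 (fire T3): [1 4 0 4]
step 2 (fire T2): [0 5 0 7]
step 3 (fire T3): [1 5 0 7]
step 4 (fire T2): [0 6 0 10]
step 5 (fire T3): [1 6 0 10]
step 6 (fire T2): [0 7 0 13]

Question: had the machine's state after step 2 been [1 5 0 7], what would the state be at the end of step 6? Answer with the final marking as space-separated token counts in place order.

state after step 2 := [1 5 0 7]
step 3 (fire T3): [2 5 0 7]
step 4 (fire T2): [1 6 0 10]
step 5 (fire T3): [2 6 0 10]
step 6 (fire T2): [1 7 0 13]

1 7 0 13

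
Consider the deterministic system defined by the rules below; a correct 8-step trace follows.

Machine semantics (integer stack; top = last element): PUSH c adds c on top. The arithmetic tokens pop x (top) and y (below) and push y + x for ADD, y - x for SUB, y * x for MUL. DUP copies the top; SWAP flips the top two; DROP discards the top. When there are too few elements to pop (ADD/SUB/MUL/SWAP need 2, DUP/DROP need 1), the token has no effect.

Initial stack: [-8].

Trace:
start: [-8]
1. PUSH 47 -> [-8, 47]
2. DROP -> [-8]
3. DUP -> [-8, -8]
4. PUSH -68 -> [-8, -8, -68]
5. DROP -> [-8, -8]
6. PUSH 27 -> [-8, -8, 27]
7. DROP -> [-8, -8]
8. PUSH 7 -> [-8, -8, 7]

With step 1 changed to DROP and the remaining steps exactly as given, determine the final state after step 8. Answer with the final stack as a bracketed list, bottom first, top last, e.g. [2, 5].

(re-executing from step 1 with the substitution; state before step 1: [-8])
1. DROP -> []
2. DROP -> []
3. DUP -> []
4. PUSH -68 -> [-68]
5. DROP -> []
6. PUSH 27 -> [27]
7. DROP -> []
8. PUSH 7 -> [7]

[7]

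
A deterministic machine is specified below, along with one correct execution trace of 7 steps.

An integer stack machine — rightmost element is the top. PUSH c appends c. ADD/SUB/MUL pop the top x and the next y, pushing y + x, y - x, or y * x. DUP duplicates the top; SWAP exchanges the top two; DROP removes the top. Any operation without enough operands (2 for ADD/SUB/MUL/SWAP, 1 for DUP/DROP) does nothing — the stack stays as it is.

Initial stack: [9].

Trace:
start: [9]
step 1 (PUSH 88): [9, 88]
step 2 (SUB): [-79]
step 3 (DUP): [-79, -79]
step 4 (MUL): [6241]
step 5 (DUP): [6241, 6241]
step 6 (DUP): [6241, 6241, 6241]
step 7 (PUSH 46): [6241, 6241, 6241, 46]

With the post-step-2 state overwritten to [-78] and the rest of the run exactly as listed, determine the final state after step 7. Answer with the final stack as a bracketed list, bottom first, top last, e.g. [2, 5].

state after step 2 := [-78]
step 3 (DUP): [-78, -78]
step 4 (MUL): [6084]
step 5 (DUP): [6084, 6084]
step 6 (DUP): [6084, 6084, 6084]
step 7 (PUSH 46): [6084, 6084, 6084, 46]

[6084, 6084, 6084, 46]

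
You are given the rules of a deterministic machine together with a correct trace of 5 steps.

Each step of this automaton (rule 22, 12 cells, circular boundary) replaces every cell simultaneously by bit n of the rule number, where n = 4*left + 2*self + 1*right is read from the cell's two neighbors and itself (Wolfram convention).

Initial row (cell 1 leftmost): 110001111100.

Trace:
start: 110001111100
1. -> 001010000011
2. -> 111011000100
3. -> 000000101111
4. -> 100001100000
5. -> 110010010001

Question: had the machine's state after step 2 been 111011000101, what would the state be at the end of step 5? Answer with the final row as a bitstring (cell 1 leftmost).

000010010111

state after step 2 := 111011000101
3. -> 000000101100
4. -> 000001100010
5. -> 000010010111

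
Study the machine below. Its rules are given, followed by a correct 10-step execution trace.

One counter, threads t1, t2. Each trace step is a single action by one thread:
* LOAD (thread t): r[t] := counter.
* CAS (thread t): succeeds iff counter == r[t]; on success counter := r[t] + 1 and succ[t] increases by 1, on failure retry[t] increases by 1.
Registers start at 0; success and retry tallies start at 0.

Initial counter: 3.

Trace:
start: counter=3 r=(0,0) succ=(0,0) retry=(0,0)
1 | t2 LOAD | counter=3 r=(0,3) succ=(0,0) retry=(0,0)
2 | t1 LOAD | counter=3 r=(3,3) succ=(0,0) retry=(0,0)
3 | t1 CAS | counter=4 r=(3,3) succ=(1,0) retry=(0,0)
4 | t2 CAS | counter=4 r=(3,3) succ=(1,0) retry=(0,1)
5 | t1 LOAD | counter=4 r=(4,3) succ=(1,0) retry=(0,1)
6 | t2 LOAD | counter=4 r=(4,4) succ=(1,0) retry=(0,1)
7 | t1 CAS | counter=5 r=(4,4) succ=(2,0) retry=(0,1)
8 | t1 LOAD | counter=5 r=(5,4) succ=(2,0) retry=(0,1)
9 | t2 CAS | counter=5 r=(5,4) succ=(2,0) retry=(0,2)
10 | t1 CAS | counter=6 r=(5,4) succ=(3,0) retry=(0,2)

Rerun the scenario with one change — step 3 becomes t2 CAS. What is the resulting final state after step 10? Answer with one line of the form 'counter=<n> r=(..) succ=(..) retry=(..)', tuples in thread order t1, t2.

counter=6 r=(5,4) succ=(2,1) retry=(0,2)

(re-executing from step 3 with the substitution; state before step 3: counter=3 r=(3,3) succ=(0,0) retry=(0,0))
3 | t2 CAS | counter=4 r=(3,3) succ=(0,1) retry=(0,0)
4 | t2 CAS | counter=4 r=(3,3) succ=(0,1) retry=(0,1)
5 | t1 LOAD | counter=4 r=(4,3) succ=(0,1) retry=(0,1)
6 | t2 LOAD | counter=4 r=(4,4) succ=(0,1) retry=(0,1)
7 | t1 CAS | counter=5 r=(4,4) succ=(1,1) retry=(0,1)
8 | t1 LOAD | counter=5 r=(5,4) succ=(1,1) retry=(0,1)
9 | t2 CAS | counter=5 r=(5,4) succ=(1,1) retry=(0,2)
10 | t1 CAS | counter=6 r=(5,4) succ=(2,1) retry=(0,2)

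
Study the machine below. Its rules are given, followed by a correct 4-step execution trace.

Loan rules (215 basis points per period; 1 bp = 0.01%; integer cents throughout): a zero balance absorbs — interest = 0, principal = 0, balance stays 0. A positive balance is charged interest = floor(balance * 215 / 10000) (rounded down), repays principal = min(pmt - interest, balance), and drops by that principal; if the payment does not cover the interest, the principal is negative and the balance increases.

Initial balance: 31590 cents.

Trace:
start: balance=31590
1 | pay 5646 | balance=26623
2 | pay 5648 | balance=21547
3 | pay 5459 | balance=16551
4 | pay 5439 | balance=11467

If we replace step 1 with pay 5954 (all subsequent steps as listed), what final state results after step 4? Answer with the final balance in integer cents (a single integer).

(re-executing from step 1 with the substitution; state before step 1: balance=31590)
1 | pay 5954 | balance=26315
2 | pay 5648 | balance=21232
3 | pay 5459 | balance=16229
4 | pay 5439 | balance=11138

11138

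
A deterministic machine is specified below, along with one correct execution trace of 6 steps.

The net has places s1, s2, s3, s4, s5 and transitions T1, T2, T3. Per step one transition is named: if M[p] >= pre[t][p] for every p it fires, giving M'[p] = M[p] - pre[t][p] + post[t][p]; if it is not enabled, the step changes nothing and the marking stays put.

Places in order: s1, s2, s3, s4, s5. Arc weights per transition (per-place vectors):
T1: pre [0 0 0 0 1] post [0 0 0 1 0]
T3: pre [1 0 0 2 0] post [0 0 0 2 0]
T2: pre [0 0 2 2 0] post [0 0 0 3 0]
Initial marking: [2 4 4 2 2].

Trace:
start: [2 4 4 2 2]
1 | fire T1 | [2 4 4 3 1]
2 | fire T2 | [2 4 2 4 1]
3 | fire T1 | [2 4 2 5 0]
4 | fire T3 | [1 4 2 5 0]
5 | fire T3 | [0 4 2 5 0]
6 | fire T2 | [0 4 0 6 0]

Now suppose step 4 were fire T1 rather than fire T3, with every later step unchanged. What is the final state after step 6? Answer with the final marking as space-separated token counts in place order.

1 4 0 6 0

(re-executing from step 4 with the substitution; state before step 4: [2 4 2 5 0])
4 | fire T1 | [2 4 2 5 0]
5 | fire T3 | [1 4 2 5 0]
6 | fire T2 | [1 4 0 6 0]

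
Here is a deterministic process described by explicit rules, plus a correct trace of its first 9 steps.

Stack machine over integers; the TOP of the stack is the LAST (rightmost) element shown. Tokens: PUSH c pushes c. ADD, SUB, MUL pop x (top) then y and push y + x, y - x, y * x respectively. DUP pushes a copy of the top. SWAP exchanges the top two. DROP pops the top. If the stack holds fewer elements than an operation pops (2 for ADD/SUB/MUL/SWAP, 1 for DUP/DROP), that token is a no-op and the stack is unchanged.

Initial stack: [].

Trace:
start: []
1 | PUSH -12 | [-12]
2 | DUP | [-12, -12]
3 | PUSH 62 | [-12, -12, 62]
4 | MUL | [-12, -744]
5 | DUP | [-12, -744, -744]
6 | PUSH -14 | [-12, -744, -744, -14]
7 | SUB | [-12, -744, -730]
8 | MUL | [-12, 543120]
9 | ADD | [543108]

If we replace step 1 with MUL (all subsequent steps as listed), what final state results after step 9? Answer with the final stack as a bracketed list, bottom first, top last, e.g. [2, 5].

(re-executing from step 1 with the substitution; state before step 1: [])
1 | MUL | []
2 | DUP | []
3 | PUSH 62 | [62]
4 | MUL | [62]
5 | DUP | [62, 62]
6 | PUSH -14 | [62, 62, -14]
7 | SUB | [62, 76]
8 | MUL | [4712]
9 | ADD | [4712]

[4712]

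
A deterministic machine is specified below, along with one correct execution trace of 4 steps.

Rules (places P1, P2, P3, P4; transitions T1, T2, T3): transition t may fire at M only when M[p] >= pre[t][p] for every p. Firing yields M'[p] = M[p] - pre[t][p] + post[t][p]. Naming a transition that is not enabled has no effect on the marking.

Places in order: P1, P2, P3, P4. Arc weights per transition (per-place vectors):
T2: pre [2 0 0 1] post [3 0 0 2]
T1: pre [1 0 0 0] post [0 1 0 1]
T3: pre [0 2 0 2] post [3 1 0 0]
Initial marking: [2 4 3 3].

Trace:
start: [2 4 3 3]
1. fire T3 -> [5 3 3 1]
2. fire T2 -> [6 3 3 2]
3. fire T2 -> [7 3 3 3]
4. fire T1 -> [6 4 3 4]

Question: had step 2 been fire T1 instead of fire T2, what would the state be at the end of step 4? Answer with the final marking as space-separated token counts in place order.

(re-executing from step 2 with the substitution; state before step 2: [5 3 3 1])
2. fire T1 -> [4 4 3 2]
3. fire T2 -> [5 4 3 3]
4. fire T1 -> [4 5 3 4]

4 5 3 4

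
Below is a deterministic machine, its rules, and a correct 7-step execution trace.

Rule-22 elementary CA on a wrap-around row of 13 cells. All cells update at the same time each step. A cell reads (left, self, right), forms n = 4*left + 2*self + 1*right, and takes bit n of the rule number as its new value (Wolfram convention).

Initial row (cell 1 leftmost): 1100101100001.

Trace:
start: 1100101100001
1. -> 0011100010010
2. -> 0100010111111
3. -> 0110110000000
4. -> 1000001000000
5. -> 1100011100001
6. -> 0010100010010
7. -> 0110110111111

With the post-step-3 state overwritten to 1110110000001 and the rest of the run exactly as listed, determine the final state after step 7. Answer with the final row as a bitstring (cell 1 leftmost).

1101110100101

state after step 3 := 1110110000001
4. -> 0000001000010
5. -> 0000011100111
6. -> 1000100011000
7. -> 1101110100101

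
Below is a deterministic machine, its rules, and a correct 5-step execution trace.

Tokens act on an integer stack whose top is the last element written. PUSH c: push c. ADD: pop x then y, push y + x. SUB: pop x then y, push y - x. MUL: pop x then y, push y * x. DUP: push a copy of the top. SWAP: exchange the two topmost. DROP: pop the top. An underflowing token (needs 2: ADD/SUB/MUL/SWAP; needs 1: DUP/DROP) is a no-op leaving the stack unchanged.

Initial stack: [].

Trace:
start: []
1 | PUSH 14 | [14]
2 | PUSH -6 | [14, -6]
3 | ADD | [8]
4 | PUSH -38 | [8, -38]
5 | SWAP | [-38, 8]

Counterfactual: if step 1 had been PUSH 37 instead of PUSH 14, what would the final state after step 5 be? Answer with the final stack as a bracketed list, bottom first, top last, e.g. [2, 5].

(re-executing from step 1 with the substitution; state before step 1: [])
1 | PUSH 37 | [37]
2 | PUSH -6 | [37, -6]
3 | ADD | [31]
4 | PUSH -38 | [31, -38]
5 | SWAP | [-38, 31]

[-38, 31]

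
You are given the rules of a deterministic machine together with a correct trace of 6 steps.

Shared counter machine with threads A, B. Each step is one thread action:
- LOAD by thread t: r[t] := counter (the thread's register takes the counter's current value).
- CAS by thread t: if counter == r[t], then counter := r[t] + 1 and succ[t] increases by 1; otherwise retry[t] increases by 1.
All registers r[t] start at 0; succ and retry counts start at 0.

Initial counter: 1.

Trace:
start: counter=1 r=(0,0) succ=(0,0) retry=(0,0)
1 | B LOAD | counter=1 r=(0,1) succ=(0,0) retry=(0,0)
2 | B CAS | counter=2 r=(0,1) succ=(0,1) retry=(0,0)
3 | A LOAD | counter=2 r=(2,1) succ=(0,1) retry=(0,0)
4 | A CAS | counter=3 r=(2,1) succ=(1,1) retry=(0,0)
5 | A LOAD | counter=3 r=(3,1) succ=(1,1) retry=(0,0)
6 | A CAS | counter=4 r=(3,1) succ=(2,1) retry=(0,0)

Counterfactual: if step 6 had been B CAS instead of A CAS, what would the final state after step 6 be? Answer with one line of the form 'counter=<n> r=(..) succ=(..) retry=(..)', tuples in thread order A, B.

counter=3 r=(3,1) succ=(1,1) retry=(0,1)

(re-executing from step 6 with the substitution; state before step 6: counter=3 r=(3,1) succ=(1,1) retry=(0,0))
6 | B CAS | counter=3 r=(3,1) succ=(1,1) retry=(0,1)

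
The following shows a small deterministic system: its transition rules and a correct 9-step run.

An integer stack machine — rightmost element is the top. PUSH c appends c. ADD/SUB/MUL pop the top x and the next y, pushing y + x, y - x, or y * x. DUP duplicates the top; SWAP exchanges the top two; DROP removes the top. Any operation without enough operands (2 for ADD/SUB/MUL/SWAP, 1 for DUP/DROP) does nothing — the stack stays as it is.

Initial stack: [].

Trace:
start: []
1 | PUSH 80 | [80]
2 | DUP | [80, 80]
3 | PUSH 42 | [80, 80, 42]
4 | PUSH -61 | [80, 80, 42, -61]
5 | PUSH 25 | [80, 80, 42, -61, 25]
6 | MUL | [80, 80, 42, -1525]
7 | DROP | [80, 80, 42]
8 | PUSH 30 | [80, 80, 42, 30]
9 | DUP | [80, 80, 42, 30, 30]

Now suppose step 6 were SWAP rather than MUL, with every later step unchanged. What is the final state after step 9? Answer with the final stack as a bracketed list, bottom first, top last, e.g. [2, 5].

(re-executing from step 6 with the substitution; state before step 6: [80, 80, 42, -61, 25])
6 | SWAP | [80, 80, 42, 25, -61]
7 | DROP | [80, 80, 42, 25]
8 | PUSH 30 | [80, 80, 42, 25, 30]
9 | DUP | [80, 80, 42, 25, 30, 30]

[80, 80, 42, 25, 30, 30]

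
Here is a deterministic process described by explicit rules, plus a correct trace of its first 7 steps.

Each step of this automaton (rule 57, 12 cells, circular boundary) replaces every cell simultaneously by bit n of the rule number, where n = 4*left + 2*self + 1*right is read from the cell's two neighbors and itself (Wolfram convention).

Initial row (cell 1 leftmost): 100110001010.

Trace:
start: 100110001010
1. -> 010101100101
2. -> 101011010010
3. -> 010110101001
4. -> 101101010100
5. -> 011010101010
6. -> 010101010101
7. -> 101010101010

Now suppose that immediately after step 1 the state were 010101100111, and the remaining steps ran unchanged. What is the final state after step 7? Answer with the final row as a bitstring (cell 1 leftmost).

101010101010

state after step 1 := 010101100111
2. -> 101011010100
3. -> 010110101010
4. -> 001101010101
5. -> 101010101010
6. -> 010101010101
7. -> 101010101010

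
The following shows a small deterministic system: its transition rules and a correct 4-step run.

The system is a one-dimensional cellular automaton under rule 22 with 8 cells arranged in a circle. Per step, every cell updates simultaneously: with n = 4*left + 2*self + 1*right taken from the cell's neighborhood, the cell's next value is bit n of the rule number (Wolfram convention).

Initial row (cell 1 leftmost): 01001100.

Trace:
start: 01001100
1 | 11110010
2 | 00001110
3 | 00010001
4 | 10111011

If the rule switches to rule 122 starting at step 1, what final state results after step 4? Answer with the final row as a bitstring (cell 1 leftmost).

(re-executing steps 1..4 under rule 122; state before step 1: 01001100)
1 | 10111110
2 | 01100011
3 | 11110111
4 | 00011100

00011100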